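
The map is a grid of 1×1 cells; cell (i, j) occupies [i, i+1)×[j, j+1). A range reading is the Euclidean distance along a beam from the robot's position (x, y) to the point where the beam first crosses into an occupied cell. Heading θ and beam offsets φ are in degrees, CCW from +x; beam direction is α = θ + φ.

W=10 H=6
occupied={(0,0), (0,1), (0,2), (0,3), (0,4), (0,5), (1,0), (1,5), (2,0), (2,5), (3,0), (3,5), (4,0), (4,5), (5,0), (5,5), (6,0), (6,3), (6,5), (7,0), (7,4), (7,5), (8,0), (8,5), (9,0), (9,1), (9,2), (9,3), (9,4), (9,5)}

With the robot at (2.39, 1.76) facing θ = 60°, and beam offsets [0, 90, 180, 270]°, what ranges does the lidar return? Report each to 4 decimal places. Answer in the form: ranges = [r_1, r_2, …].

ranges = [3.7412, 1.6050, 0.8776, 1.5200]

beam 1: φ=0°, α=60°
  dir = (cos 60°, sin 60°) = (0.5000, 0.8660); from cell (2,1)
  next x-line at t=1.2200, next y-line at t=0.2771; Δt_x=2.0000, Δt_y=1.1547
    y: enter (2,2) at t=0.2771
    x: enter (3,2) at t=1.2200
    y: enter (3,3) at t=1.4318
    y: enter (3,4) at t=2.5865
    x: enter (4,4) at t=3.2200
    y: enter (4,5) at t=3.7412 ← occupied
  → r_1 = 3.7412
beam 2: φ=90°, α=150°
  dir = (cos 150°, sin 150°) = (-0.8660, 0.5000); from cell (2,1)
  next x-line at t=0.4503, next y-line at t=0.4800; Δt_x=1.1547, Δt_y=2.0000
    x: enter (1,1) at t=0.4503
    y: enter (1,2) at t=0.4800
    x: enter (0,2) at t=1.6050 ← occupied
  → r_2 = 1.6050
beam 3: φ=180°, α=240°
  dir = (cos 240°, sin 240°) = (-0.5000, -0.8660); from cell (2,1)
  next x-line at t=0.7800, next y-line at t=0.8776; Δt_x=2.0000, Δt_y=1.1547
    x: enter (1,1) at t=0.7800
    y: enter (1,0) at t=0.8776 ← occupied
  → r_3 = 0.8776
beam 4: φ=270°, α=330°
  dir = (cos 330°, sin 330°) = (0.8660, -0.5000); from cell (2,1)
  next x-line at t=0.7044, next y-line at t=1.5200; Δt_x=1.1547, Δt_y=2.0000
    x: enter (3,1) at t=0.7044
    y: enter (3,0) at t=1.5200 ← occupied
  → r_4 = 1.5200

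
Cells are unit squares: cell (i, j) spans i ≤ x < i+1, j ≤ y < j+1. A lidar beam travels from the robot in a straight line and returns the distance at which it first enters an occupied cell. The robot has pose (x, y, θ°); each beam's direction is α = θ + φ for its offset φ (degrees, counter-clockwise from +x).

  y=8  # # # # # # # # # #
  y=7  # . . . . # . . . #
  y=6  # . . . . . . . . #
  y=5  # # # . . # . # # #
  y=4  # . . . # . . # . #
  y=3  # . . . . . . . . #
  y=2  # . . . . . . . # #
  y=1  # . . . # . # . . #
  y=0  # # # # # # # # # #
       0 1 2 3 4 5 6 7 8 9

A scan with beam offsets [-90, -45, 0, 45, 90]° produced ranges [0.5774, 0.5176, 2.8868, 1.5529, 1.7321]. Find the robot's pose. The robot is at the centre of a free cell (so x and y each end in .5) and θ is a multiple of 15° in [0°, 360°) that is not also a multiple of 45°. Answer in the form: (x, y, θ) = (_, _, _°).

Candidates: 45 free-cell centres × 16 headings = 720 poses. Raycast each; keep the one whose scan matches to 4 dp.
  (5.5, 3.5, 120°): beam 1 = 1.7321 ≠ 0.5774 ✗
  (8.5, 4.5, 255°): beam 1 = 0.5176 ≠ 0.5774 ✗
  (1.5, 6.5, 120°): beam 1 = 3.0000 ≠ 0.5774 ✗
  (2.5, 6.5, 105°): beam 1 = 2.5882 ≠ 0.5774 ✗
  …
  (6.5, 2.5, 330°): r_1=0.5774, r_2=0.5176, r_3=2.8868, r_4=1.5529, r_5=1.7321 — all match ✓
Only this pose fits every beam.

(x, y, θ) = (6.5, 2.5, 330°)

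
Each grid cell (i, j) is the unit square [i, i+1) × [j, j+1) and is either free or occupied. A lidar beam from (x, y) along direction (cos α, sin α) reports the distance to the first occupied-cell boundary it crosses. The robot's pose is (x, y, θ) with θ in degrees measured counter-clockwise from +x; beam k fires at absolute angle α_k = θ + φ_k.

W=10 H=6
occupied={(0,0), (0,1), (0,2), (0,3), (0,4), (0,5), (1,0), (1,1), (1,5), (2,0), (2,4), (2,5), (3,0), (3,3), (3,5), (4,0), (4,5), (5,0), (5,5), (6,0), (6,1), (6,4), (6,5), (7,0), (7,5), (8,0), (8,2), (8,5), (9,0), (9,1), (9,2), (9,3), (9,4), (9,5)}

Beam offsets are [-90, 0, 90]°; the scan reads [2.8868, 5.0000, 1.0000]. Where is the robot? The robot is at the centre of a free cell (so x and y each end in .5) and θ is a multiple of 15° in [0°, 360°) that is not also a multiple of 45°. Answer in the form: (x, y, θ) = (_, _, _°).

(x, y, θ) = (7.5, 2.5, 150°)

Candidates: 26 free-cell centres × 16 headings = 416 poses. Raycast each; keep the one whose scan matches to 4 dp.
  (6.5, 2.5, 60°): beam 2 = 2.8868 ≠ 5.0000 ✗
  (2.5, 1.5, 120°): beam 1 = 5.0000 ≠ 2.8868 ✗
  (1.5, 4.5, 150°): beam 1 = 0.5774 ≠ 2.8868 ✗
  (8.5, 3.5, 255°): beam 1 = 1.9319 ≠ 2.8868 ✗
  …
  (7.5, 2.5, 150°): r_1=2.8868, r_2=5.0000, r_3=1.0000 — all match ✓
Unique over the lattice → pose = (7.5, 2.5, 150°).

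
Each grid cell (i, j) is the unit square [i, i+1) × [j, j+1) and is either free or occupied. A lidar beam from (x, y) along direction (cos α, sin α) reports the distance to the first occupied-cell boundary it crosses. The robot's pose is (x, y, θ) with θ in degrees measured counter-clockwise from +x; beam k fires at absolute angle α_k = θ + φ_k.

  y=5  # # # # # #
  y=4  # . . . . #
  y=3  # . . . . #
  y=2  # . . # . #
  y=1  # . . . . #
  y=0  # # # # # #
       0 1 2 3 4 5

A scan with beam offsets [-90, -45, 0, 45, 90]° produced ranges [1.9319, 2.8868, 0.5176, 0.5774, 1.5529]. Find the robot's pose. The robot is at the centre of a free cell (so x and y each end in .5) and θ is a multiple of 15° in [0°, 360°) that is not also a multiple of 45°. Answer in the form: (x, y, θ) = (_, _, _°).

Enumerate (i+0.5, j+0.5, θ) over the 15 free cells and 16 admissible headings. For each, cast all 5 beams and compare to the given ranges.
  (3.5, 4.5, 195°): beam 1 = 0.5176 ≠ 1.9319 ✗
  (2.5, 1.5, 150°): beam 1 = 1.0000 ≠ 1.9319 ✗
  (2.5, 1.5, 345°): beam 1 = 0.5176 ≠ 1.9319 ✗
  (4.5, 1.5, 75°): beam 1 = 0.5176 ≠ 1.9319 ✗
  …
  (4.5, 2.5, 165°): r_1=1.9319, r_2=2.8868, r_3=0.5176, r_4=0.5774, r_5=1.5529 — all match ✓
Only this pose fits every beam.

(x, y, θ) = (4.5, 2.5, 165°)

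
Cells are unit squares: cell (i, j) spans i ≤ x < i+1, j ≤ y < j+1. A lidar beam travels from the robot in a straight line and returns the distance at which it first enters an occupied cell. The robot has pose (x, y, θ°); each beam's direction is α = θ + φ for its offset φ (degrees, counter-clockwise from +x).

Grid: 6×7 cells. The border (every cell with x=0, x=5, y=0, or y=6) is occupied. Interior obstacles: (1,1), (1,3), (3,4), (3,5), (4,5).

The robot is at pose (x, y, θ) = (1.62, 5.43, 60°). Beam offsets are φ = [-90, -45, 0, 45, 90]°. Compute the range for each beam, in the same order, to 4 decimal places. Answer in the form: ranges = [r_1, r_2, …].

beam 1: φ=-90°, α=330°
  dir = (cos 330°, sin 330°) = (0.8660, -0.5000); from cell (1,5)
  next x-line at t=0.4388, next y-line at t=0.8600; Δt_x=1.1547, Δt_y=2.0000
    x: enter (2,5) at t=0.4388
    y: enter (2,4) at t=0.8600
    x: enter (3,4) at t=1.5935 ← occupied
  → r_1 = 1.5935
beam 2: φ=-45°, α=15°
  dir = (cos 15°, sin 15°) = (0.9659, 0.2588); from cell (1,5)
  next x-line at t=0.3934, next y-line at t=2.2023; Δt_x=1.0353, Δt_y=3.8637
    x: enter (2,5) at t=0.3934
    x: enter (3,5) at t=1.4287 ← occupied
  → r_2 = 1.4287
beam 3: φ=0°, α=60°
  dir = (cos 60°, sin 60°) = (0.5000, 0.8660); from cell (1,5)
  next x-line at t=0.7600, next y-line at t=0.6582; Δt_x=2.0000, Δt_y=1.1547
    y: enter (1,6) at t=0.6582 ← occupied
  → r_3 = 0.6582
beam 4: φ=45°, α=105°
  dir = (cos 105°, sin 105°) = (-0.2588, 0.9659); from cell (1,5)
  next x-line at t=2.3955, next y-line at t=0.5901; Δt_x=3.8637, Δt_y=1.0353
    y: enter (1,6) at t=0.5901 ← occupied
  → r_4 = 0.5901
beam 5: φ=90°, α=150°
  dir = (cos 150°, sin 150°) = (-0.8660, 0.5000); from cell (1,5)
  next x-line at t=0.7159, next y-line at t=1.1400; Δt_x=1.1547, Δt_y=2.0000
    x: enter (0,5) at t=0.7159 ← occupied
  → r_5 = 0.7159

ranges = [1.5935, 1.4287, 0.6582, 0.5901, 0.7159]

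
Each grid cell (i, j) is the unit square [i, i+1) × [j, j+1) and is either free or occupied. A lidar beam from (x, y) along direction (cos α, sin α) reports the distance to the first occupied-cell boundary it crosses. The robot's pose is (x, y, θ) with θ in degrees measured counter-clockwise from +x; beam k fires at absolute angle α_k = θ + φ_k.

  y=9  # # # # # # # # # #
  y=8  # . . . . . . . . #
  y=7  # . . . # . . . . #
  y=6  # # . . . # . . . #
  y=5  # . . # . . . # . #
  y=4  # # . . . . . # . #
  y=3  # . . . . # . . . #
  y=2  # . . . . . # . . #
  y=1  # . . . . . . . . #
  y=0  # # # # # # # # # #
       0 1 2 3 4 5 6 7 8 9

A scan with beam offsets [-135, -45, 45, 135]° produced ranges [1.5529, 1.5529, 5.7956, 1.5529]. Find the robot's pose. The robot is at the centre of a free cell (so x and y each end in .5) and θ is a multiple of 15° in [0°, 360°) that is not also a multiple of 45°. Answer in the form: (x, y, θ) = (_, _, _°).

(x, y, θ) = (7.5, 7.5, 120°)

Candidates: 55 free-cell centres × 16 headings = 880 poses. Raycast each; keep the one whose scan matches to 4 dp.
  (1.5, 7.5, 105°): beam 1 = 6.3509 ≠ 1.5529 ✗
  (2.5, 5.5, 255°): beam 1 = 1.0000 ≠ 1.5529 ✗
  (8.5, 4.5, 165°): beam 1 = 0.5774 ≠ 1.5529 ✗
  (5.5, 8.5, 30°): beam 2 = 3.6235 ≠ 1.5529 ✗
  …
  (7.5, 7.5, 120°): r_1=1.5529, r_2=1.5529, r_3=5.7956, r_4=1.5529 — all match ✓
Only this pose fits every beam.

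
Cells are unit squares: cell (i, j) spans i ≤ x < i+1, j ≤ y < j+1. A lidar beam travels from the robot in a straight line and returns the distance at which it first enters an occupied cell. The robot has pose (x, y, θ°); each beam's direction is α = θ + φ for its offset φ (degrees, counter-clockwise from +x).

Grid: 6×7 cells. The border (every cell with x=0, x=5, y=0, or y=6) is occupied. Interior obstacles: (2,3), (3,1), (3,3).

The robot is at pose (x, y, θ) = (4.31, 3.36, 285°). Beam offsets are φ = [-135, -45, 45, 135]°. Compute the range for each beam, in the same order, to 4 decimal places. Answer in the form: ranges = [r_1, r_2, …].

beam 1: φ=-135°, α=150°
  dir = (cos 150°, sin 150°) = (-0.8660, 0.5000); from cell (4,3)
  next x-line at t=0.3580, next y-line at t=1.2800; Δt_x=1.1547, Δt_y=2.0000
    x: enter (3,3) at t=0.3580 ← occupied
  → r_1 = 0.3580
beam 2: φ=-45°, α=240°
  dir = (cos 240°, sin 240°) = (-0.5000, -0.8660); from cell (4,3)
  next x-line at t=0.6200, next y-line at t=0.4157; Δt_x=2.0000, Δt_y=1.1547
    y: enter (4,2) at t=0.4157
    x: enter (3,2) at t=0.6200
    y: enter (3,1) at t=1.5704 ← occupied
  → r_2 = 1.5704
beam 3: φ=45°, α=330°
  dir = (cos 330°, sin 330°) = (0.8660, -0.5000); from cell (4,3)
  next x-line at t=0.7967, next y-line at t=0.7200; Δt_x=1.1547, Δt_y=2.0000
    y: enter (4,2) at t=0.7200
    x: enter (5,2) at t=0.7967 ← occupied
  → r_3 = 0.7967
beam 4: φ=135°, α=60°
  dir = (cos 60°, sin 60°) = (0.5000, 0.8660); from cell (4,3)
  next x-line at t=1.3800, next y-line at t=0.7390; Δt_x=2.0000, Δt_y=1.1547
    y: enter (4,4) at t=0.7390
    x: enter (5,4) at t=1.3800 ← occupied
  → r_4 = 1.3800

ranges = [0.3580, 1.5704, 0.7967, 1.3800]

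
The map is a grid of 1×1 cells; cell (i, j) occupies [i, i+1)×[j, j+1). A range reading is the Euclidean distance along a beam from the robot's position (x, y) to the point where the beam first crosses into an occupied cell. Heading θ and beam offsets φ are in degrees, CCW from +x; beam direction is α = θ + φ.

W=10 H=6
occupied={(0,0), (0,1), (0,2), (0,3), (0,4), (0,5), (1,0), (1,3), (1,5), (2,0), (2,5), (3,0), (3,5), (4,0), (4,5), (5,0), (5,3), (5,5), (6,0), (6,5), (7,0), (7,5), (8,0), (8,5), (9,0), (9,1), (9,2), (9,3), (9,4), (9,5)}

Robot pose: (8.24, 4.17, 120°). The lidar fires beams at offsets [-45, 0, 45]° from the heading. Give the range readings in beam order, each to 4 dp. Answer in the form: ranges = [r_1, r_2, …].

ranges = [0.8593, 0.9584, 3.2069]

beam 1: φ=-45°, α=75°
  direction (0.2588, 0.9659); cell (8,4); t to first gridline: x 2.9364, y 0.8593 (then +3.8637 / +1.0353)
    (8,5) via y @ 0.8593  # hit
  → r_1 = 0.8593
beam 2: φ=0°, α=120°
  direction (-0.5000, 0.8660); cell (8,4); t to first gridline: x 0.4800, y 0.9584 (then +2.0000 / +1.1547)
    (7,4) via x @ 0.4800
    (7,5) via y @ 0.9584  # hit
  → r_2 = 0.9584
beam 3: φ=45°, α=165°
  direction (-0.9659, 0.2588); cell (8,4); t to first gridline: x 0.2485, y 3.2069 (then +1.0353 / +3.8637)
    (7,4) via x @ 0.2485
    (6,4) via x @ 1.2837
    (5,4) via x @ 2.3190
    (5,5) via y @ 3.2069  # hit
  → r_3 = 3.2069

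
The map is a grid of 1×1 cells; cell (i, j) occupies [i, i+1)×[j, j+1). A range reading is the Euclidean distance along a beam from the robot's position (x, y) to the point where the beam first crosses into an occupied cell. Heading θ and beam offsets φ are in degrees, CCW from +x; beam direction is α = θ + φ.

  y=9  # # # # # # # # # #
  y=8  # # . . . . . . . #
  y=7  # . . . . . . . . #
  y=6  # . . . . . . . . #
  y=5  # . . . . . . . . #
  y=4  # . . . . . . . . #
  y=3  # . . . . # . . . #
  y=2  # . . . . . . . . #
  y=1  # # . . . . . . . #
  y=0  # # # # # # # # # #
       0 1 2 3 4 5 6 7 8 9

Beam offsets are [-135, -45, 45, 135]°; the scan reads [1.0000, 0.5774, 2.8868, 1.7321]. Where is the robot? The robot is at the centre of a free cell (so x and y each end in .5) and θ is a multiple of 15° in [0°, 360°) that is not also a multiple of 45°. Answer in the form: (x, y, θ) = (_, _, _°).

(x, y, θ) = (6.5, 1.5, 345°)

Enumerate (i+0.5, j+0.5, θ) over the 61 free cells and 16 admissible headings. For each, cast all 4 beams and compare to the given ranges.
  (3.5, 7.5, 240°): beam 1 = 1.5529 ≠ 1.0000 ✗
  (4.5, 8.5, 240°): beam 1 = 0.5176 ≠ 1.0000 ✗
  (4.5, 8.5, 30°): beam 1 = 7.7646 ≠ 1.0000 ✗
  (4.5, 8.5, 75°): beam 1 = 8.6603 ≠ 1.0000 ✗
  …
  (6.5, 1.5, 345°): r_1=1.0000, r_2=0.5774, r_3=2.8868, r_4=1.7321 — all match ✓
Unique over the lattice → pose = (6.5, 1.5, 345°).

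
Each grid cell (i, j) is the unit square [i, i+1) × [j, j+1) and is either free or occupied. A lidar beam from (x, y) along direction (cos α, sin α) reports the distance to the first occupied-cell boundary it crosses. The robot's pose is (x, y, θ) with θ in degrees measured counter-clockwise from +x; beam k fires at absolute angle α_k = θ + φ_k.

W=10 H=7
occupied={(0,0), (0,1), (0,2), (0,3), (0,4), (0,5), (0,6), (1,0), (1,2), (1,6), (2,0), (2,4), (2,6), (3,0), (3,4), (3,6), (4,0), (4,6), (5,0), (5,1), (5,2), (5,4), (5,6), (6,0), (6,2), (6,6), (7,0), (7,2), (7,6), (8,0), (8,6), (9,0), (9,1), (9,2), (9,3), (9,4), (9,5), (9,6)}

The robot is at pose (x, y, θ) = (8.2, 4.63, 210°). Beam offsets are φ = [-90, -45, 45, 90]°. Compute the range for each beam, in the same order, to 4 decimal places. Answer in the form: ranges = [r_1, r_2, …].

beam 1: φ=-90°, α=120°
  d=(-0.5000,0.8660)  start (8,4)  tX=0.4000 tY=0.4272  stride 1/|dx|=2.0000 1/|dy|=1.1547
    cross x-line → (7,4), t=0.4000
    cross y-line → (7,5), t=0.4272
    cross y-line → (7,6), t=1.5819 (wall)
  → r_1 = 1.5819
beam 2: φ=-45°, α=165°
  d=(-0.9659,0.2588)  start (8,4)  tX=0.2071 tY=1.4296  stride 1/|dx|=1.0353 1/|dy|=3.8637
    cross x-line → (7,4), t=0.2071
    cross x-line → (6,4), t=1.2423
    cross y-line → (6,5), t=1.4296
    cross x-line → (5,5), t=2.2776
    cross x-line → (4,5), t=3.3129
    cross x-line → (3,5), t=4.3482
    cross y-line → (3,6), t=5.2933 (wall)
  → r_2 = 5.2933
beam 3: φ=45°, α=255°
  d=(-0.2588,-0.9659)  start (8,4)  tX=0.7727 tY=0.6522  stride 1/|dx|=3.8637 1/|dy|=1.0353
    cross y-line → (8,3), t=0.6522
    cross x-line → (7,3), t=0.7727
    cross y-line → (7,2), t=1.6875 (wall)
  → r_3 = 1.6875
beam 4: φ=90°, α=300°
  d=(0.5000,-0.8660)  start (8,4)  tX=1.6000 tY=0.7275  stride 1/|dx|=2.0000 1/|dy|=1.1547
    cross y-line → (8,3), t=0.7275
    cross x-line → (9,3), t=1.6000 (wall)
  → r_4 = 1.6000

ranges = [1.5819, 5.2933, 1.6875, 1.6000]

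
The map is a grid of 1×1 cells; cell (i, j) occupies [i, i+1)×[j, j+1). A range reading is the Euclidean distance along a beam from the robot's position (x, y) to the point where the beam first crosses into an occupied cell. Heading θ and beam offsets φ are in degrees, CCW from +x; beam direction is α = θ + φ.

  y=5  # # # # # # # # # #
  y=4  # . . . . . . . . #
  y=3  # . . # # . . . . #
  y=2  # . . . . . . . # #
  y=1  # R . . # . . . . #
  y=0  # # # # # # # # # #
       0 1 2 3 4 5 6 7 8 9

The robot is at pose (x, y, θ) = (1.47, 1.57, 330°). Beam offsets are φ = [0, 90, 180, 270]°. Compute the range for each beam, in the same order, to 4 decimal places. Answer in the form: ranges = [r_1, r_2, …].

beam 1: φ=0°, α=330°
  d=(0.8660,-0.5000)  start (1,1)  tX=0.6120 tY=1.1400  stride 1/|dx|=1.1547 1/|dy|=2.0000
    cross x-line → (2,1), t=0.6120
    cross y-line → (2,0), t=1.1400 (wall)
  → r_1 = 1.1400
beam 2: φ=90°, α=60°
  d=(0.5000,0.8660)  start (1,1)  tX=1.0600 tY=0.4965  stride 1/|dx|=2.0000 1/|dy|=1.1547
    cross y-line → (1,2), t=0.4965
    cross x-line → (2,2), t=1.0600
    cross y-line → (2,3), t=1.6512
    cross y-line → (2,4), t=2.8059
    cross x-line → (3,4), t=3.0600
    cross y-line → (3,5), t=3.9606 (wall)
  → r_2 = 3.9606
beam 3: φ=180°, α=150°
  d=(-0.8660,0.5000)  start (1,1)  tX=0.5427 tY=0.8600  stride 1/|dx|=1.1547 1/|dy|=2.0000
    cross x-line → (0,1), t=0.5427 (wall)
  → r_3 = 0.5427
beam 4: φ=270°, α=240°
  d=(-0.5000,-0.8660)  start (1,1)  tX=0.9400 tY=0.6582  stride 1/|dx|=2.0000 1/|dy|=1.1547
    cross y-line → (1,0), t=0.6582 (wall)
  → r_4 = 0.6582

ranges = [1.1400, 3.9606, 0.5427, 0.6582]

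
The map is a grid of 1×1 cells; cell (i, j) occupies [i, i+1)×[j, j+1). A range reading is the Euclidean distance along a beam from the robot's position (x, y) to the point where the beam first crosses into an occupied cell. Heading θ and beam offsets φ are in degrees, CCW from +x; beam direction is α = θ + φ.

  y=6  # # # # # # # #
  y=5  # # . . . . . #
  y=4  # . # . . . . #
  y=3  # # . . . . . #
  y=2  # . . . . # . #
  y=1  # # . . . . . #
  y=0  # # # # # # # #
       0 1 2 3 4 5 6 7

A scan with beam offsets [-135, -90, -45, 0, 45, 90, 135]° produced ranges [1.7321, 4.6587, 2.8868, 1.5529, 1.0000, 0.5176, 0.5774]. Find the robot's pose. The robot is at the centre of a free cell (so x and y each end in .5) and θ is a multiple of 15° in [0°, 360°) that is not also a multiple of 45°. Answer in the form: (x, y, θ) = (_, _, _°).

(x, y, θ) = (3.5, 1.5, 165°)

Candidates: 25 free-cell centres × 16 headings = 400 poses. Raycast each; keep the one whose scan matches to 4 dp.
  (6.5, 5.5, 210°): beam 1 = 0.5176 ≠ 1.7321 ✗
  (2.5, 3.5, 165°): beam 1 = 5.0000 ≠ 1.7321 ✗
  (4.5, 2.5, 120°): beam 1 = 0.5176 ≠ 1.7321 ✗
  (3.5, 3.5, 150°): beam 1 = 3.6235 ≠ 1.7321 ✗
  (6.5, 1.5, 150°): beam 1 = 0.5176 ≠ 1.7321 ✗
  …
  (3.5, 1.5, 165°): r_1=1.7321, r_2=4.6587, r_3=2.8868, r_4=1.5529, r_5=1.0000, r_6=0.5176, r_7=0.5774 — all match ✓
Only this pose fits every beam.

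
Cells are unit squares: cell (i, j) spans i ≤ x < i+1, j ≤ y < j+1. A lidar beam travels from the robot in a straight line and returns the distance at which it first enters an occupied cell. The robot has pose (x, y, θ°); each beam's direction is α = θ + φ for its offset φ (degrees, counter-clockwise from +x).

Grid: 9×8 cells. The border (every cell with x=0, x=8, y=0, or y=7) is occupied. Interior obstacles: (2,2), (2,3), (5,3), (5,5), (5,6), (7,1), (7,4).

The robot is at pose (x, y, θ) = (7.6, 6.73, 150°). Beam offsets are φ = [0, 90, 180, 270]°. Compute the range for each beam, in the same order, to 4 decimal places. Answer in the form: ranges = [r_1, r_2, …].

ranges = [0.5400, 3.2000, 0.4619, 0.3118]

beam 1: φ=0°, α=150°
  dir = (cos 150°, sin 150°) = (-0.8660, 0.5000); from cell (7,6)
  next x-line at t=0.6928, next y-line at t=0.5400; Δt_x=1.1547, Δt_y=2.0000
    y: enter (7,7) at t=0.5400 ← occupied
  → r_1 = 0.5400
beam 2: φ=90°, α=240°
  dir = (cos 240°, sin 240°) = (-0.5000, -0.8660); from cell (7,6)
  next x-line at t=1.2000, next y-line at t=0.8429; Δt_x=2.0000, Δt_y=1.1547
    y: enter (7,5) at t=0.8429
    x: enter (6,5) at t=1.2000
    y: enter (6,4) at t=1.9976
    y: enter (6,3) at t=3.1523
    x: enter (5,3) at t=3.2000 ← occupied
  → r_2 = 3.2000
beam 3: φ=180°, α=330°
  dir = (cos 330°, sin 330°) = (0.8660, -0.5000); from cell (7,6)
  next x-line at t=0.4619, next y-line at t=1.4600; Δt_x=1.1547, Δt_y=2.0000
    x: enter (8,6) at t=0.4619 ← occupied
  → r_3 = 0.4619
beam 4: φ=270°, α=60°
  dir = (cos 60°, sin 60°) = (0.5000, 0.8660); from cell (7,6)
  next x-line at t=0.8000, next y-line at t=0.3118; Δt_x=2.0000, Δt_y=1.1547
    y: enter (7,7) at t=0.3118 ← occupied
  → r_4 = 0.3118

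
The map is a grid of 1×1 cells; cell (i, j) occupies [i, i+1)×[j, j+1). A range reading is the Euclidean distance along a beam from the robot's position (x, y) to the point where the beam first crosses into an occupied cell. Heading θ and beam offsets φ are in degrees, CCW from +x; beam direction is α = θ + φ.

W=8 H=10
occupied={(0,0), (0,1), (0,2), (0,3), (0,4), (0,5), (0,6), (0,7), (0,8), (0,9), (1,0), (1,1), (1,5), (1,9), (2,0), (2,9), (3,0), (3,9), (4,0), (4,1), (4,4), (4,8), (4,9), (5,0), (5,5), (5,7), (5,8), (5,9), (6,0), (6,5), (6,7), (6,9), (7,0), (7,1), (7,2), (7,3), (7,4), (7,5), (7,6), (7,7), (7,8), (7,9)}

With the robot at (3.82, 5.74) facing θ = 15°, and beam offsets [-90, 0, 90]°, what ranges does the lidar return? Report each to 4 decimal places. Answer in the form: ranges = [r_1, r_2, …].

beam 1: φ=-90°, α=285°
  cosα=0.2588 sinα=-0.9659 | (3,5) | tMaxX 0.6955 tMaxY 0.7661 | tΔX 3.8637 tΔY 1.0353
    t=0.6955 [x] (4,5)
    t=0.7661 [y] (4,4) — stop
  → r_1 = 0.7661
beam 2: φ=0°, α=15°
  cosα=0.9659 sinα=0.2588 | (3,5) | tMaxX 0.1863 tMaxY 1.0046 | tΔX 1.0353 tΔY 3.8637
    t=0.1863 [x] (4,5)
    t=1.0046 [y] (4,6)
    t=1.2216 [x] (5,6)
    t=2.2569 [x] (6,6)
    t=3.2922 [x] (7,6) — stop
  → r_2 = 3.2922
beam 3: φ=90°, α=105°
  cosα=-0.2588 sinα=0.9659 | (3,5) | tMaxX 3.1682 tMaxY 0.2692 | tΔX 3.8637 tΔY 1.0353
    t=0.2692 [y] (3,6)
    t=1.3044 [y] (3,7)
    t=2.3397 [y] (3,8)
    t=3.1682 [x] (2,8)
    t=3.3750 [y] (2,9) — stop
  → r_3 = 3.3750

ranges = [0.7661, 3.2922, 3.3750]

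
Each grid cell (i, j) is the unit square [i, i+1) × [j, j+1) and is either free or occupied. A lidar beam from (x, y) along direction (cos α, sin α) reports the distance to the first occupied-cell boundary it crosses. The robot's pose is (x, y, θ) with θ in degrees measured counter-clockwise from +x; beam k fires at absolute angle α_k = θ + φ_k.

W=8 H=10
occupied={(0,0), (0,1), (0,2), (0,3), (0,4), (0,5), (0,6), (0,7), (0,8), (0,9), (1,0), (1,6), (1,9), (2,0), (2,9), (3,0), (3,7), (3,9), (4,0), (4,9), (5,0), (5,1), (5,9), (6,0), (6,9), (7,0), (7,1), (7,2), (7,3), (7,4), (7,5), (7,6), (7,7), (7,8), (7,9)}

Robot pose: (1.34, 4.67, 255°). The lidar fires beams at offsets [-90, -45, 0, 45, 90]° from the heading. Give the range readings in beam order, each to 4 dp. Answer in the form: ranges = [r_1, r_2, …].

beam 1: φ=-90°, α=165°
  direction (-0.9659, 0.2588); cell (1,4); t to first gridline: x 0.3520, y 1.2750 (then +1.0353 / +3.8637)
    (0,4) via x @ 0.3520  # hit
  → r_1 = 0.3520
beam 2: φ=-45°, α=210°
  direction (-0.8660, -0.5000); cell (1,4); t to first gridline: x 0.3926, y 1.3400 (then +1.1547 / +2.0000)
    (0,4) via x @ 0.3926  # hit
  → r_2 = 0.3926
beam 3: φ=0°, α=255°
  direction (-0.2588, -0.9659); cell (1,4); t to first gridline: x 1.3137, y 0.6936 (then +3.8637 / +1.0353)
    (1,3) via y @ 0.6936
    (0,3) via x @ 1.3137  # hit
  → r_3 = 1.3137
beam 4: φ=45°, α=300°
  direction (0.5000, -0.8660); cell (1,4); t to first gridline: x 1.3200, y 0.7736 (then +2.0000 / +1.1547)
    (1,3) via y @ 0.7736
    (2,3) via x @ 1.3200
    (2,2) via y @ 1.9283
    (2,1) via y @ 3.0831
    (3,1) via x @ 3.3200
    (3,0) via y @ 4.2378  # hit
  → r_4 = 4.2378
beam 5: φ=90°, α=345°
  direction (0.9659, -0.2588); cell (1,4); t to first gridline: x 0.6833, y 2.5887 (then +1.0353 / +3.8637)
    (2,4) via x @ 0.6833
    (3,4) via x @ 1.7186
    (3,3) via y @ 2.5887
    (4,3) via x @ 2.7538
    (5,3) via x @ 3.7891
    (6,3) via x @ 4.8244
    (7,3) via x @ 5.8597  # hit
  → r_5 = 5.8597

ranges = [0.3520, 0.3926, 1.3137, 4.2378, 5.8597]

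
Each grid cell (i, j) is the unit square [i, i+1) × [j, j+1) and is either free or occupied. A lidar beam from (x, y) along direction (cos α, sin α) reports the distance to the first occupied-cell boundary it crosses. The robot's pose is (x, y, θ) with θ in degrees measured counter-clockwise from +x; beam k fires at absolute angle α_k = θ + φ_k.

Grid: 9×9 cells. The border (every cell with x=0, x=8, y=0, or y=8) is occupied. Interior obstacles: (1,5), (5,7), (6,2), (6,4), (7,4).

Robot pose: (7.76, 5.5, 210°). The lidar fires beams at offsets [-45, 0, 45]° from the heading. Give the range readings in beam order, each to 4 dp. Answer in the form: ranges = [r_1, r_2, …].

ranges = [6.9985, 1.0000, 0.5176]

beam 1: φ=-45°, α=165°
  d=(-0.9659,0.2588)  start (7,5)  tX=0.7868 tY=1.9319  stride 1/|dx|=1.0353 1/|dy|=3.8637
    cross x-line → (6,5), t=0.7868
    cross x-line → (5,5), t=1.8221
    cross y-line → (5,6), t=1.9319
    cross x-line → (4,6), t=2.8574
    cross x-line → (3,6), t=3.8926
    cross x-line → (2,6), t=4.9279
    cross y-line → (2,7), t=5.7956
    cross x-line → (1,7), t=5.9632
    cross x-line → (0,7), t=6.9985 (wall)
  → r_1 = 6.9985
beam 2: φ=0°, α=210°
  d=(-0.8660,-0.5000)  start (7,5)  tX=0.8776 tY=1.0000  stride 1/|dx|=1.1547 1/|dy|=2.0000
    cross x-line → (6,5), t=0.8776
    cross y-line → (6,4), t=1.0000 (wall)
  → r_2 = 1.0000
beam 3: φ=45°, α=255°
  d=(-0.2588,-0.9659)  start (7,5)  tX=2.9364 tY=0.5176  stride 1/|dx|=3.8637 1/|dy|=1.0353
    cross y-line → (7,4), t=0.5176 (wall)
  → r_3 = 0.5176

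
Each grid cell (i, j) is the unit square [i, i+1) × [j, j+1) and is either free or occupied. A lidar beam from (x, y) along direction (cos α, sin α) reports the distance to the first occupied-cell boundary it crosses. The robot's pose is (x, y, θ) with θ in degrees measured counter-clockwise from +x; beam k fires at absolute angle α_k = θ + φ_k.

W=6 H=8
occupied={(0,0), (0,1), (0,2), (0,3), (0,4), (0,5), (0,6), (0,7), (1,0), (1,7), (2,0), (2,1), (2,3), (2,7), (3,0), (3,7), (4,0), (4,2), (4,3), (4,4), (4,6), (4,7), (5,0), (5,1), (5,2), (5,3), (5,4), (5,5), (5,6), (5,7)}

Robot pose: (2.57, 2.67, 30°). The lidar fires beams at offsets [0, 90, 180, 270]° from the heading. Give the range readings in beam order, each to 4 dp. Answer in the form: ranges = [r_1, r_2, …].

ranges = [1.6512, 0.3811, 1.8129, 0.7736]

beam 1: φ=0°, α=30°
  d=(0.8660,0.5000)  start (2,2)  tX=0.4965 tY=0.6600  stride 1/|dx|=1.1547 1/|dy|=2.0000
    cross x-line → (3,2), t=0.4965
    cross y-line → (3,3), t=0.6600
    cross x-line → (4,3), t=1.6512 (wall)
  → r_1 = 1.6512
beam 2: φ=90°, α=120°
  d=(-0.5000,0.8660)  start (2,2)  tX=1.1400 tY=0.3811  stride 1/|dx|=2.0000 1/|dy|=1.1547
    cross y-line → (2,3), t=0.3811 (wall)
  → r_2 = 0.3811
beam 3: φ=180°, α=210°
  d=(-0.8660,-0.5000)  start (2,2)  tX=0.6582 tY=1.3400  stride 1/|dx|=1.1547 1/|dy|=2.0000
    cross x-line → (1,2), t=0.6582
    cross y-line → (1,1), t=1.3400
    cross x-line → (0,1), t=1.8129 (wall)
  → r_3 = 1.8129
beam 4: φ=270°, α=300°
  d=(0.5000,-0.8660)  start (2,2)  tX=0.8600 tY=0.7736  stride 1/|dx|=2.0000 1/|dy|=1.1547
    cross y-line → (2,1), t=0.7736 (wall)
  → r_4 = 0.7736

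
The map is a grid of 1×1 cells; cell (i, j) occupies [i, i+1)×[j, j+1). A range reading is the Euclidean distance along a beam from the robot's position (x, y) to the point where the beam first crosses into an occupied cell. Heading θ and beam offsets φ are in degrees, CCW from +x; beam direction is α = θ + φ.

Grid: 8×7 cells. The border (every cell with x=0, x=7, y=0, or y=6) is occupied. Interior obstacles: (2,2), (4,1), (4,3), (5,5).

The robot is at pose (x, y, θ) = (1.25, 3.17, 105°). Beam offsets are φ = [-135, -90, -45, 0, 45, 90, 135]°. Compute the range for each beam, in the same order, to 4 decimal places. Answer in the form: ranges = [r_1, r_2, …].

ranges = [0.8660, 2.8470, 3.2678, 0.9659, 0.2887, 0.2588, 0.5000]

beam 1: φ=-135°, α=330°
  cosα=0.8660 sinα=-0.5000 | (1,3) | tMaxX 0.8660 tMaxY 0.3400 | tΔX 1.1547 tΔY 2.0000
    t=0.3400 [y] (1,2)
    t=0.8660 [x] (2,2) — stop
  → r_1 = 0.8660
beam 2: φ=-90°, α=15°
  cosα=0.9659 sinα=0.2588 | (1,3) | tMaxX 0.7765 tMaxY 3.2069 | tΔX 1.0353 tΔY 3.8637
    t=0.7765 [x] (2,3)
    t=1.8117 [x] (3,3)
    t=2.8470 [x] (4,3) — stop
  → r_2 = 2.8470
beam 3: φ=-45°, α=60°
  cosα=0.5000 sinα=0.8660 | (1,3) | tMaxX 1.5000 tMaxY 0.9584 | tΔX 2.0000 tΔY 1.1547
    t=0.9584 [y] (1,4)
    t=1.5000 [x] (2,4)
    t=2.1131 [y] (2,5)
    t=3.2678 [y] (2,6) — stop
  → r_3 = 3.2678
beam 4: φ=0°, α=105°
  cosα=-0.2588 sinα=0.9659 | (1,3) | tMaxX 0.9659 tMaxY 0.8593 | tΔX 3.8637 tΔY 1.0353
    t=0.8593 [y] (1,4)
    t=0.9659 [x] (0,4) — stop
  → r_4 = 0.9659
beam 5: φ=45°, α=150°
  cosα=-0.8660 sinα=0.5000 | (1,3) | tMaxX 0.2887 tMaxY 1.6600 | tΔX 1.1547 tΔY 2.0000
    t=0.2887 [x] (0,3) — stop
  → r_5 = 0.2887
beam 6: φ=90°, α=195°
  cosα=-0.9659 sinα=-0.2588 | (1,3) | tMaxX 0.2588 tMaxY 0.6568 | tΔX 1.0353 tΔY 3.8637
    t=0.2588 [x] (0,3) — stop
  → r_6 = 0.2588
beam 7: φ=135°, α=240°
  cosα=-0.5000 sinα=-0.8660 | (1,3) | tMaxX 0.5000 tMaxY 0.1963 | tΔX 2.0000 tΔY 1.1547
    t=0.1963 [y] (1,2)
    t=0.5000 [x] (0,2) — stop
  → r_7 = 0.5000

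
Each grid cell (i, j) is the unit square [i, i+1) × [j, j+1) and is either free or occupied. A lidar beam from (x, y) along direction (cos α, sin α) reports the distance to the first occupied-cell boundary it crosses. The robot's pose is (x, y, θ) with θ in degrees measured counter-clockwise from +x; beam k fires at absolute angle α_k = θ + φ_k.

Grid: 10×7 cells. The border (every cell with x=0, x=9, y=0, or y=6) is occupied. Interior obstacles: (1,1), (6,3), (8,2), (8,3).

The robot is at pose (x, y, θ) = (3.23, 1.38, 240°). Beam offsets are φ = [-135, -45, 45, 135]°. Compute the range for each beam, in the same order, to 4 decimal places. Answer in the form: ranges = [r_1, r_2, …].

ranges = [4.7830, 1.2734, 0.3934, 4.9383]

beam 1: φ=-135°, α=105°
  cosα=-0.2588 sinα=0.9659 | (3,1) | tMaxX 0.8887 tMaxY 0.6419 | tΔX 3.8637 tΔY 1.0353
    t=0.6419 [y] (3,2)
    t=0.8887 [x] (2,2)
    t=1.6771 [y] (2,3)
    t=2.7124 [y] (2,4)
    t=3.7477 [y] (2,5)
    t=4.7524 [x] (1,5)
    t=4.7830 [y] (1,6) — stop
  → r_1 = 4.7830
beam 2: φ=-45°, α=195°
  cosα=-0.9659 sinα=-0.2588 | (3,1) | tMaxX 0.2381 tMaxY 1.4682 | tΔX 1.0353 tΔY 3.8637
    t=0.2381 [x] (2,1)
    t=1.2734 [x] (1,1) — stop
  → r_2 = 1.2734
beam 3: φ=45°, α=285°
  cosα=0.2588 sinα=-0.9659 | (3,1) | tMaxX 2.9751 tMaxY 0.3934 | tΔX 3.8637 tΔY 1.0353
    t=0.3934 [y] (3,0) — stop
  → r_3 = 0.3934
beam 4: φ=135°, α=15°
  cosα=0.9659 sinα=0.2588 | (3,1) | tMaxX 0.7972 tMaxY 2.3955 | tΔX 1.0353 tΔY 3.8637
    t=0.7972 [x] (4,1)
    t=1.8324 [x] (5,1)
    t=2.3955 [y] (5,2)
    t=2.8677 [x] (6,2)
    t=3.9030 [x] (7,2)
    t=4.9383 [x] (8,2) — stop
  → r_4 = 4.9383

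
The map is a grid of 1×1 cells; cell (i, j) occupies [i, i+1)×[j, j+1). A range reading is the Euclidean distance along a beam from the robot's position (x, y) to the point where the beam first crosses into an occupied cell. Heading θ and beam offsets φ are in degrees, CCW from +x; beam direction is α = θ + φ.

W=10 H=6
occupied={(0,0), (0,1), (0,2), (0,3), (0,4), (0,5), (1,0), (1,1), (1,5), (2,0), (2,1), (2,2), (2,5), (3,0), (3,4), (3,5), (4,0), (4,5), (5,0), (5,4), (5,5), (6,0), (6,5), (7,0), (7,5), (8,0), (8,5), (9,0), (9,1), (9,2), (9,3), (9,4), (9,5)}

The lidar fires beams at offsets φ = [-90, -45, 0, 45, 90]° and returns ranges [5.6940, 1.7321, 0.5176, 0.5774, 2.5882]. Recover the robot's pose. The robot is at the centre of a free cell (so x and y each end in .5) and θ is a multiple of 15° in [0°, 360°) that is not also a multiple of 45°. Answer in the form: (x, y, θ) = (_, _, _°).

The pose lattice has 27·16 = 432 candidates. Test each by forward raycasting.
  (3.5, 1.5, 345°): beam 1 = 0.5176 ≠ 5.6940 ✗
  (3.5, 2.5, 255°): beam 1 = 0.5176 ≠ 5.6940 ✗
  (8.5, 1.5, 255°): beam 2 = 1.0000 ≠ 1.7321 ✗
  …
  (3.5, 3.5, 75°): r_1=5.6940, r_2=1.7321, r_3=0.5176, r_4=0.5774, r_5=2.5882 — all match ✓
Unique over the lattice → pose = (3.5, 3.5, 75°).

(x, y, θ) = (3.5, 3.5, 75°)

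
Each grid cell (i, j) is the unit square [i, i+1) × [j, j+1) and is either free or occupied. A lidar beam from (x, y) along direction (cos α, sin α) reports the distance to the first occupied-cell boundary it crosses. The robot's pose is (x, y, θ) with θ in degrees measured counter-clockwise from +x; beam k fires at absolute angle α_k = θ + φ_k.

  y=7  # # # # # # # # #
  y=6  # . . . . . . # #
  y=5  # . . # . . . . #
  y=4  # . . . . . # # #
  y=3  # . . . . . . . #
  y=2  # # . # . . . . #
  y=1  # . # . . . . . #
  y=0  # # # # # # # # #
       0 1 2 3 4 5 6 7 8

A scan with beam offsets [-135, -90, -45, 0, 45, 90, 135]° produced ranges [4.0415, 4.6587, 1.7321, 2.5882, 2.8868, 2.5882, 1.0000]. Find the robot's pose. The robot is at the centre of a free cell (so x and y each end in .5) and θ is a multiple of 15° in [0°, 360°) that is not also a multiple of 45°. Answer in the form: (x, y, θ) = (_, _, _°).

(x, y, θ) = (5.5, 3.5, 255°)

Candidates: 35 free-cell centres × 16 headings = 560 poses. Raycast each; keep the one whose scan matches to 4 dp.
  (1.5, 5.5, 105°): beam 1 = 7.5056 ≠ 4.0415 ✗
  (4.5, 2.5, 30°): beam 1 = 1.5529 ≠ 4.0415 ✗
  (6.5, 5.5, 75°): beam 1 = 0.5774 ≠ 4.0415 ✗
  (2.5, 5.5, 120°): beam 1 = 0.5176 ≠ 4.0415 ✗
  (2.5, 2.5, 195°): beam 1 = 2.8868 ≠ 4.0415 ✗
  …
  (5.5, 3.5, 255°): r_1=4.0415, r_2=4.6587, r_3=1.7321, r_4=2.5882, r_5=2.8868, r_6=2.5882, r_7=1.0000 — all match ✓
No second candidate reproduces the full scan.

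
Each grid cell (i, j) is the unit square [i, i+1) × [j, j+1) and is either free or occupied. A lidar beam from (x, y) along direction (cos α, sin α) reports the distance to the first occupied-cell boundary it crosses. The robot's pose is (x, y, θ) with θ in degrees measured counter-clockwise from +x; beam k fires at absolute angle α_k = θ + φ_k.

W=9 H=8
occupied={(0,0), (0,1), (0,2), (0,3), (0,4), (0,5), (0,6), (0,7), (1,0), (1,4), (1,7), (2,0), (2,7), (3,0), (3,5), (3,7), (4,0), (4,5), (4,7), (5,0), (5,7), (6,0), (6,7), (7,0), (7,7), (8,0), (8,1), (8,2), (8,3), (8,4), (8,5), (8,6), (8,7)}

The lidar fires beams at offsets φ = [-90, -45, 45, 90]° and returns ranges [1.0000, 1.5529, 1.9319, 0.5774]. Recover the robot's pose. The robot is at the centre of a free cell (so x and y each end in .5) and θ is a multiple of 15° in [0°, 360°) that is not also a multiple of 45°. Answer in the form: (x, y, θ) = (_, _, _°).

(x, y, θ) = (1.5, 6.5, 330°)

The pose lattice has 39·16 = 624 candidates. Test each by forward raycasting.
  (2.5, 5.5, 75°): beam 1 = 0.5176 ≠ 1.0000 ✗
  (7.5, 2.5, 120°): beam 1 = 0.5774 ≠ 1.0000 ✗
  (7.5, 2.5, 105°): beam 1 = 0.5176 ≠ 1.0000 ✗
  (4.5, 3.5, 300°): beam 1 = 4.0415 ≠ 1.0000 ✗
  …
  (1.5, 6.5, 330°): r_1=1.0000, r_2=1.5529, r_3=1.9319, r_4=0.5774 — all match ✓
Unique over the lattice → pose = (1.5, 6.5, 330°).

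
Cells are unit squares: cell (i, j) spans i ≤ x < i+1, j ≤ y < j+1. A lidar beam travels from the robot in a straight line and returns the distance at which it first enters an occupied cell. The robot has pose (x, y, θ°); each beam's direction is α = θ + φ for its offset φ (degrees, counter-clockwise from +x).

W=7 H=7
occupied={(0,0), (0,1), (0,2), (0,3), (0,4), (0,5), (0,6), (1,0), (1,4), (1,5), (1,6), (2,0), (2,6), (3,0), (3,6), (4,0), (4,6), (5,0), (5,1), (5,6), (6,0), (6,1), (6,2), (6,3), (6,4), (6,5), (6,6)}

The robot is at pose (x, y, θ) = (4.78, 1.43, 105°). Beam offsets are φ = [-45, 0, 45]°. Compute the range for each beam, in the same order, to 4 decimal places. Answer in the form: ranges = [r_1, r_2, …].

ranges = [0.4400, 4.7312, 4.3648]

beam 1: φ=-45°, α=60°
  dir = (cos 60°, sin 60°) = (0.5000, 0.8660); from cell (4,1)
  next x-line at t=0.4400, next y-line at t=0.6582; Δt_x=2.0000, Δt_y=1.1547
    x: enter (5,1) at t=0.4400 ← occupied
  → r_1 = 0.4400
beam 2: φ=0°, α=105°
  dir = (cos 105°, sin 105°) = (-0.2588, 0.9659); from cell (4,1)
  next x-line at t=3.0137, next y-line at t=0.5901; Δt_x=3.8637, Δt_y=1.0353
    y: enter (4,2) at t=0.5901
    y: enter (4,3) at t=1.6254
    y: enter (4,4) at t=2.6607
    x: enter (3,4) at t=3.0137
    y: enter (3,5) at t=3.6959
    y: enter (3,6) at t=4.7312 ← occupied
  → r_2 = 4.7312
beam 3: φ=45°, α=150°
  dir = (cos 150°, sin 150°) = (-0.8660, 0.5000); from cell (4,1)
  next x-line at t=0.9007, next y-line at t=1.1400; Δt_x=1.1547, Δt_y=2.0000
    x: enter (3,1) at t=0.9007
    y: enter (3,2) at t=1.1400
    x: enter (2,2) at t=2.0554
    y: enter (2,3) at t=3.1400
    x: enter (1,3) at t=3.2101
    x: enter (0,3) at t=4.3648 ← occupied
  → r_3 = 4.3648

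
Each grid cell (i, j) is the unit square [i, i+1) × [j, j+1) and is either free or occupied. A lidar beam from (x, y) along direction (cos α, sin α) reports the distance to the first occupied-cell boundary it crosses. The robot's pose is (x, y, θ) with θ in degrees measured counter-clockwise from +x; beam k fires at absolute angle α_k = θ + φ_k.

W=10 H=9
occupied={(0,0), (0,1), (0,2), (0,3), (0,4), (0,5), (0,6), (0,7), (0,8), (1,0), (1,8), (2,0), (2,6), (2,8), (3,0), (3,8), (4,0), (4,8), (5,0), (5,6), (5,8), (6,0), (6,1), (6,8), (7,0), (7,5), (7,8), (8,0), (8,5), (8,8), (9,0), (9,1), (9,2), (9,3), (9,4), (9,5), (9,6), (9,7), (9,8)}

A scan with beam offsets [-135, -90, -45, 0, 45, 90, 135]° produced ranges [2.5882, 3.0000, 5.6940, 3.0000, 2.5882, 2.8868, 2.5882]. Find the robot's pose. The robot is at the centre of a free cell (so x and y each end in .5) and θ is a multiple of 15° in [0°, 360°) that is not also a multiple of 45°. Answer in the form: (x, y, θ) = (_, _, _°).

The pose lattice has 51·16 = 816 candidates. Test each by forward raycasting.
  (1.5, 6.5, 15°): beam 1 = 1.0000 ≠ 2.5882 ✗
  (1.5, 2.5, 165°): beam 1 = 6.3509 ≠ 2.5882 ✗
  (3.5, 7.5, 75°): beam 1 = 6.3509 ≠ 2.5882 ✗
  (7.5, 6.5, 120°): beam 1 = 1.5529 ≠ 2.5882 ✗
  …
  (3.5, 3.5, 60°): r_1=2.5882, r_2=3.0000, r_3=5.6940, r_4=3.0000, r_5=2.5882, r_6=2.8868, r_7=2.5882 — all match ✓
Only this pose fits every beam.

(x, y, θ) = (3.5, 3.5, 60°)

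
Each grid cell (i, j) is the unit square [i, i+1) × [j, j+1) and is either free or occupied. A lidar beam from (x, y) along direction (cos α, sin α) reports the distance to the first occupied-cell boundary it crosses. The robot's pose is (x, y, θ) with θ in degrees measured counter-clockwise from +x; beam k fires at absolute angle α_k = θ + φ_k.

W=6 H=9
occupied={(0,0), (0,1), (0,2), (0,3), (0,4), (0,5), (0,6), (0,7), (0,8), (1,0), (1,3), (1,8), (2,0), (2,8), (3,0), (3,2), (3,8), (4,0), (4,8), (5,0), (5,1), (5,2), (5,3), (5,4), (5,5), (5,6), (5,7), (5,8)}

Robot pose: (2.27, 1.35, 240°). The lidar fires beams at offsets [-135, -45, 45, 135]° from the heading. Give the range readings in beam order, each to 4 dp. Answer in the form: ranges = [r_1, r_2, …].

beam 1: φ=-135°, α=105°
  d=(-0.2588,0.9659)  start (2,1)  tX=1.0432 tY=0.6729  stride 1/|dx|=3.8637 1/|dy|=1.0353
    cross y-line → (2,2), t=0.6729
    cross x-line → (1,2), t=1.0432
    cross y-line → (1,3), t=1.7082 (wall)
  → r_1 = 1.7082
beam 2: φ=-45°, α=195°
  d=(-0.9659,-0.2588)  start (2,1)  tX=0.2795 tY=1.3523  stride 1/|dx|=1.0353 1/|dy|=3.8637
    cross x-line → (1,1), t=0.2795
    cross x-line → (0,1), t=1.3148 (wall)
  → r_2 = 1.3148
beam 3: φ=45°, α=285°
  d=(0.2588,-0.9659)  start (2,1)  tX=2.8205 tY=0.3623  stride 1/|dx|=3.8637 1/|dy|=1.0353
    cross y-line → (2,0), t=0.3623 (wall)
  → r_3 = 0.3623
beam 4: φ=135°, α=15°
  d=(0.9659,0.2588)  start (2,1)  tX=0.7558 tY=2.5114  stride 1/|dx|=1.0353 1/|dy|=3.8637
    cross x-line → (3,1), t=0.7558
    cross x-line → (4,1), t=1.7910
    cross y-line → (4,2), t=2.5114
    cross x-line → (5,2), t=2.8263 (wall)
  → r_4 = 2.8263

ranges = [1.7082, 1.3148, 0.3623, 2.8263]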